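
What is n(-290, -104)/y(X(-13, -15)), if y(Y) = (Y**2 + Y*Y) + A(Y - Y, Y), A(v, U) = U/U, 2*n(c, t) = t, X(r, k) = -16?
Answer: -52/513 ≈ -0.10136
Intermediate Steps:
n(c, t) = t/2
A(v, U) = 1
y(Y) = 1 + 2*Y**2 (y(Y) = (Y**2 + Y*Y) + 1 = (Y**2 + Y**2) + 1 = 2*Y**2 + 1 = 1 + 2*Y**2)
n(-290, -104)/y(X(-13, -15)) = ((1/2)*(-104))/(1 + 2*(-16)**2) = -52/(1 + 2*256) = -52/(1 + 512) = -52/513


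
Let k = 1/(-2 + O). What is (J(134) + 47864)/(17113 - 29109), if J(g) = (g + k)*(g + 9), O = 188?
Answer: -12466979/2231256 ≈ -5.5874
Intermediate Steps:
k = 1/186 (k = 1/(-2 + 188) = 1/186 ≈ 0.0053763)
J(g) = (9 + g)*(1/186 + g) (J(g) = (g + 1/186)*(g + 9) = (1/186 + g)*(9 + g) = (9 + g)*(1/186 + g))
(J(134) + 47864)/(17113 - 29109) = ((3/62 + 134**2 + (1675/186)*134) + 47864)/(17113 - 29109) = ((3/62 + 17956 + 112225/93) + 47864)/(-11996) = (3564275/186 + 47864)*(-1/11996) = (12466979/186)*(-1/11996) = -12466979/2231256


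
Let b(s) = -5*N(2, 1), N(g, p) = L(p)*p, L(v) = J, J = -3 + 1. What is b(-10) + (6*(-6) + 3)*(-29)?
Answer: 967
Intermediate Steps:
J = -2
L(v) = -2
N(g, p) = -2*p
b(s) = 10 (b(s) = -(-10) = -5*(-2) = 10)
b(-10) + (6*(-6) + 3)*(-29) = 10 + (6*(-6) + 3)*(-29) = 10 + (-36 + 3)*(-29) = 10 - 33*(-29) = 10 + 957 = 967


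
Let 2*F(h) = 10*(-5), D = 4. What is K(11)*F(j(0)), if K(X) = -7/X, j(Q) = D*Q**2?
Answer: 175/11 ≈ 15.909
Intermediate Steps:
j(Q) = 4*Q**2
F(h) = -25 (F(h) = (10*(-5))/2 = (1/2)*(-50) = -25)
K(11)*F(j(0)) = -7/11*(-25) = 175/11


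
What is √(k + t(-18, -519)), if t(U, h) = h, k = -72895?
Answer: I*√73414 ≈ 270.95*I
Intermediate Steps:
√(k + t(-18, -519)) = √(-72895 - 519) = √(-73414) = I*√73414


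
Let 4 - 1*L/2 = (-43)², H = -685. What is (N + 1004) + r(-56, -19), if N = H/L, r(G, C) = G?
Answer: 699761/738 ≈ 948.19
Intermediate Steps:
L = -3690 (L = 8 - 2*(-43)² = 8 - 2*1849 = 8 - 3698 = -3690)
N = 137/738 (N = -685/(-3690) = -685*(-1/3690) = 137/738 ≈ 0.18564)
(N + 1004) + r(-56, -19) = (137/738 + 1004) - 56 = 741089/738 - 56 = 699761/738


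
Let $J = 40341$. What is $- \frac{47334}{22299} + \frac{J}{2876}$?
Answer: $\frac{254477125}{21377308} \approx 11.904$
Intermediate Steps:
$- \frac{47334}{22299} + \frac{J}{2876} = - \frac{47334}{22299} + \frac{40341}{2876} = \left(-47334\right) \frac{1}{22299} + 40341 \cdot \frac{1}{2876} = - \frac{15778}{7433} + \frac{40341}{2876} = \frac{254477125}{21377308}$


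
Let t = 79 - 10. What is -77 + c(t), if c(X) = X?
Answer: -8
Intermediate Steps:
t = 69
-77 + c(t) = -77 + 69 = -8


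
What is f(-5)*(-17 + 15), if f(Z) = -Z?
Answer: -10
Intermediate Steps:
f(-5)*(-17 + 15) = (-1*(-5))*(-17 + 15) = 5*(-2) = -10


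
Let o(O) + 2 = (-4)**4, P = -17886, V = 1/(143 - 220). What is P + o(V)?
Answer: -17632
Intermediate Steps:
V = -1/77 (V = 1/(-77) = -1/77 ≈ -0.012987)
o(O) = 254 (o(O) = -2 + (-4)**4 = -2 + 256 = 254)
P + o(V) = -17886 + 254 = -17632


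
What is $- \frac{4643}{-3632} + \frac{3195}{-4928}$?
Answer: $\frac{704779}{1118656} \approx 0.63002$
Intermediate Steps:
$- \frac{4643}{-3632} + \frac{3195}{-4928} = \left(-4643\right) \left(- \frac{1}{3632}\right) + 3195 \left(- \frac{1}{4928}\right) = \frac{4643}{3632} - \frac{3195}{4928} = \frac{704779}{1118656}$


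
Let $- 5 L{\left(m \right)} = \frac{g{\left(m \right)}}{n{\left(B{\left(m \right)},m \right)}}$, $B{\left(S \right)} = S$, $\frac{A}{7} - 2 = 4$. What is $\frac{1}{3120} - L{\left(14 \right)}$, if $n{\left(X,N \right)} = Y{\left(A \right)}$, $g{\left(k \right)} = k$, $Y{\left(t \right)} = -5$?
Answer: $- \frac{8731}{15600} \approx -0.55968$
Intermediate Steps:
$A = 42$ ($A = 14 + 7 \cdot 4 = 14 + 28 = 42$)
$n{\left(X,N \right)} = -5$
$L{\left(m \right)} = \frac{m}{25}$ ($L{\left(m \right)} = - \frac{m \frac{1}{-5}}{5} = - \frac{m \left(- \frac{1}{5}\right)}{5} = - \frac{\left(- \frac{1}{5}\right) m}{5} = \frac{m}{25}$)
$\frac{1}{3120} - L{\left(14 \right)} = \frac{1}{3120} - \frac{1}{25} \cdot 14 = \frac{1}{3120} - \frac{14}{25} = - \frac{8731}{15600}$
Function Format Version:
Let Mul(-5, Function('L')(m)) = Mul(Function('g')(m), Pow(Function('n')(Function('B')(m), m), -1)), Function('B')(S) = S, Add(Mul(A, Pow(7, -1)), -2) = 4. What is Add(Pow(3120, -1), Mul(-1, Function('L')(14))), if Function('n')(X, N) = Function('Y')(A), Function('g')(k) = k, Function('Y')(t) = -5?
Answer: Rational(-8731, 15600) ≈ -0.55968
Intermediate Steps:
A = 42 (A = Add(14, Mul(7, 4)) = Add(14, 28) = 42)
Function('n')(X, N) = -5
Function('L')(m) = Mul(Rational(1, 25), m) (Function('L')(m) = Mul(Rational(-1, 5), Mul(m, Pow(-5, -1))) = Mul(Rational(-1, 5), Mul(m, Rational(-1, 5))) = Mul(Rational(-1, 5), Mul(Rational(-1, 5), m)) = Mul(Rational(1, 25), m))
Add(Pow(3120, -1), Mul(-1, Function('L')(14))) = Add(Pow(3120, -1), Mul(-1, Mul(Rational(1, 25), 14))) = Add(Rational(1, 3120), Mul(-1, Rational(14, 25))) = Add(Rational(1, 3120), Rational(-14, 25)) = Rational(-8731, 15600)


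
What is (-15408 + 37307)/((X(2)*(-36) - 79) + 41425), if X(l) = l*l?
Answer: 21899/41202 ≈ 0.53150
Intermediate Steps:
X(l) = l**2
(-15408 + 37307)/((X(2)*(-36) - 79) + 41425) = (-15408 + 37307)/((2**2*(-36) - 79) + 41425) = 21899/((4*(-36) - 79) + 41425) = 21899/((-144 - 79) + 41425) = 21899/(-223 + 41425) = 21899/41202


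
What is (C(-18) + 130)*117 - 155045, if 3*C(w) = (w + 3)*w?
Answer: -129305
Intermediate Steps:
C(w) = w*(3 + w)/3 (C(w) = ((w + 3)*w)/3 = ((3 + w)*w)/3 = (w*(3 + w))/3 = w*(3 + w)/3)
(C(-18) + 130)*117 - 155045 = ((1/3)*(-18)*(3 - 18) + 130)*117 - 155045 = ((1/3)*(-18)*(-15) + 130)*117 - 155045 = (90 + 130)*117 - 155045 = 220*117 - 155045 = 25740 - 155045 = -129305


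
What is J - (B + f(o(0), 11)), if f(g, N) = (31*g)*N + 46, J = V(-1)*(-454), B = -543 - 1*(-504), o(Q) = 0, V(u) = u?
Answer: 447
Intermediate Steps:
B = -39 (B = -543 + 504 = -39)
J = 454 (J = -1*(-454) = 454)
f(g, N) = 46 + 31*N*g (f(g, N) = 31*N*g + 46 = 46 + 31*N*g)
J - (B + f(o(0), 11)) = 454 - (-39 + (46 + 31*11*0)) = 454 - (-39 + (46 + 0)) = 454 - (-39 + 46) = 454 - 1*7 = 454 - 7 = 447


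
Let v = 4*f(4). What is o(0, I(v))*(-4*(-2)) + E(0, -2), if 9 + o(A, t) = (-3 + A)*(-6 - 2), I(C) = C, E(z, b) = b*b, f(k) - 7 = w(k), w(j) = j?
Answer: 124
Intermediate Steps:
f(k) = 7 + k
v = 44 (v = 4*(7 + 4) = 4*11 = 44)
E(z, b) = b²
o(A, t) = 15 - 8*A (o(A, t) = -9 + (-3 + A)*(-6 - 2) = -9 + (-3 + A)*(-8) = -9 + (24 - 8*A) = 15 - 8*A)
o(0, I(v))*(-4*(-2)) + E(0, -2) = (15 - 8*0)*(-4*(-2)) + (-2)² = (15 + 0)*8 + 4 = 15*8 + 4 = 120 + 4 = 124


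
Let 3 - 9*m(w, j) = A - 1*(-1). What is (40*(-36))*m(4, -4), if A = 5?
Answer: 480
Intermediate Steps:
m(w, j) = -1/3 (m(w, j) = 1/3 - (5 - 1*(-1))/9 = 1/3 - (5 + 1)/9 = 1/3 - 1/9*6 = 1/3 - 2/3 = -1/3)
(40*(-36))*m(4, -4) = (40*(-36))*(-1/3) = -1440*(-1/3) = 480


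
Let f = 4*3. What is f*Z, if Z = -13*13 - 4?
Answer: -2076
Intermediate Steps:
Z = -173 (Z = -169 - 4 = -173)
f = 12
f*Z = 12*(-173) = -2076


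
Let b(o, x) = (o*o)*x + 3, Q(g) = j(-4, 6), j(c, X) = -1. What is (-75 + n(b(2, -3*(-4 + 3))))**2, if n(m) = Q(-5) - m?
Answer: 8281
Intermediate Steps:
Q(g) = -1
b(o, x) = 3 + x*o**2 (b(o, x) = o**2*x + 3 = x*o**2 + 3 = 3 + x*o**2)
n(m) = -1 - m
(-75 + n(b(2, -3*(-4 + 3))))**2 = (-75 + (-1 - (3 - 3*(-4 + 3)*2**2)))**2 = (-75 + (-1 - (3 - 3*(-1)*4)))**2 = (-75 + (-1 - (3 + 3*4)))**2 = (-75 + (-1 - (3 + 12)))**2 = (-75 + (-1 - 1*15))**2 = (-75 + (-1 - 15))**2 = (-75 - 16)**2 = (-91)**2 = 8281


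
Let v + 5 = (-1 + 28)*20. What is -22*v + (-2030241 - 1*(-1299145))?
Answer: -742866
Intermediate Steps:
v = 535 (v = -5 + (-1 + 28)*20 = -5 + 27*20 = -5 + 540 = 535)
-22*v + (-2030241 - 1*(-1299145)) = -22*535 + (-2030241 - 1*(-1299145)) = -11770 + (-2030241 + 1299145) = -11770 - 731096 = -742866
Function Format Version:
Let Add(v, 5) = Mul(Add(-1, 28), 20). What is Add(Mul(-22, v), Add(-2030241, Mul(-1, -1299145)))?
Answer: -742866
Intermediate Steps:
v = 535 (v = Add(-5, Mul(Add(-1, 28), 20)) = Add(-5, Mul(27, 20)) = Add(-5, 540) = 535)
Add(Mul(-22, v), Add(-2030241, Mul(-1, -1299145))) = Add(Mul(-22, 535), Add(-2030241, Mul(-1, -1299145))) = Add(-11770, Add(-2030241, 1299145)) = Add(-11770, -731096) = -742866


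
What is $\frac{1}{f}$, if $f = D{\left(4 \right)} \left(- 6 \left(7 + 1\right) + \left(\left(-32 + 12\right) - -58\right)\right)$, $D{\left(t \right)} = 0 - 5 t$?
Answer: $\frac{1}{200} \approx 0.005$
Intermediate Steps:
$D{\left(t \right)} = - 5 t$
$f = 200$ ($f = \left(-5\right) 4 \left(- 6 \left(7 + 1\right) + \left(\left(-32 + 12\right) - -58\right)\right) = - 20 \left(\left(-6\right) 8 + \left(-20 + 58\right)\right) = - 20 \left(-48 + 38\right) = \left(-20\right) \left(-10\right) = 200$)
$\frac{1}{f} = \frac{1}{200}$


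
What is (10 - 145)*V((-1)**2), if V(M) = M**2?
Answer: -135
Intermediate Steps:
(10 - 145)*V((-1)**2) = (10 - 145)*((-1)**2)**2 = -135*1**2 = -135*1 = -135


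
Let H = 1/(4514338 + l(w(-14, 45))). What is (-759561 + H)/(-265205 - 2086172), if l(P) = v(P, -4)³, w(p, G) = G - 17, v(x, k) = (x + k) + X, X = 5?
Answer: 3447440018846/10672258277079 ≈ 0.32303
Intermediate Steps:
v(x, k) = 5 + k + x (v(x, k) = (x + k) + 5 = (k + x) + 5 = 5 + k + x)
w(p, G) = -17 + G
l(P) = (1 + P)³ (l(P) = (5 - 4 + P)³ = (1 + P)³)
H = 1/4538727 (H = 1/(4514338 + (1 + (-17 + 45))³) = 1/(4514338 + (1 + 28)³) = 1/(4514338 + 29³) = 1/(4514338 + 24389) = 1/4538727 ≈ 2.2033e-7)
(-759561 + H)/(-265205 - 2086172) = (-759561 + 1/4538727)/(-265205 - 2086172) = -3447440018846/4538727/(-2351377) = -3447440018846/4538727*(-1/2351377) = 3447440018846/10672258277079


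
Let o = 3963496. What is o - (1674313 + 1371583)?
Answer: 917600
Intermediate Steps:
o - (1674313 + 1371583) = 3963496 - (1674313 + 1371583) = 3963496 - 1*3045896 = 3963496 - 3045896 = 917600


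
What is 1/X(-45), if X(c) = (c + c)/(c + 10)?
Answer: 7/18 ≈ 0.38889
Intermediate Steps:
X(c) = 2*c/(10 + c) (X(c) = (2*c)/(10 + c) = 2*c/(10 + c))
1/X(-45) = 1/(2*(-45)/(10 - 45)) = 1/(2*(-45)/(-35)) = 1/(2*(-45)*(-1/35)) = 1/(18/7) = 7/18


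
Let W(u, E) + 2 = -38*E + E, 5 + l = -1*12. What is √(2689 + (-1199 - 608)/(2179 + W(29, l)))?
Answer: √21167136762/2806 ≈ 51.849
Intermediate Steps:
l = -17 (l = -5 - 1*12 = -5 - 12 = -17)
W(u, E) = -2 - 37*E (W(u, E) = -2 + (-38*E + E) = -2 - 37*E)
√(2689 + (-1199 - 608)/(2179 + W(29, l))) = √(2689 + (-1199 - 608)/(2179 + (-2 - 37*(-17)))) = √(2689 - 1807/(2179 + (-2 + 629))) = √(2689 - 1807/(2179 + 627)) = √(2689 - 1807/2806) = √(7543527/2806) = √21167136762/2806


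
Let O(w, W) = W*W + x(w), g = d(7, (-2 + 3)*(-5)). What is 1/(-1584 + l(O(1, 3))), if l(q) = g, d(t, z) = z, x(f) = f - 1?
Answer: -1/1589 ≈ -0.00062933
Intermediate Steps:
x(f) = -1 + f
g = -5 (g = (-2 + 3)*(-5) = 1*(-5) = -5)
O(w, W) = -1 + w + W**2 (O(w, W) = W*W + (-1 + w) = W**2 + (-1 + w) = -1 + w + W**2)
l(q) = -5
1/(-1584 + l(O(1, 3))) = 1/(-1584 - 5) = 1/(-1589) = -1/1589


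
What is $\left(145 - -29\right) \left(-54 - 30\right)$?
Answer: $-14616$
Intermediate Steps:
$\left(145 - -29\right) \left(-54 - 30\right) = \left(145 + 29\right) \left(-54 - 30\right) = 174 \left(-84\right) = -14616$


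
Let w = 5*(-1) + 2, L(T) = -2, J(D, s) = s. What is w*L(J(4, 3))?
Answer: 6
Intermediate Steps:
w = -3 (w = -5 + 2 = -3)
w*L(J(4, 3)) = -3*(-2) = 6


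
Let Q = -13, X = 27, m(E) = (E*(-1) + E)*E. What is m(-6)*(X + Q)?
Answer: 0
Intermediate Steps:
m(E) = 0 (m(E) = (-E + E)*E = 0*E = 0)
m(-6)*(X + Q) = 0*(27 - 13) = 0*14 = 0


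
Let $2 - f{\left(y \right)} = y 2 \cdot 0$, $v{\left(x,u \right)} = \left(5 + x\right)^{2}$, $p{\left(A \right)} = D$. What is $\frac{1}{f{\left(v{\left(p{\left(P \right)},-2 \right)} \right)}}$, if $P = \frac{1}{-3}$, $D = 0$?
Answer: $\frac{1}{2} \approx 0.5$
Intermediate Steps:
$P = - \frac{1}{3} \approx -0.33333$
$p{\left(A \right)} = 0$
$f{\left(y \right)} = 2$ ($f{\left(y \right)} = 2 - y 2 \cdot 0 = 2 - 2 y 0 = 2 - 0 = 2 + 0 = 2$)
$\frac{1}{f{\left(v{\left(p{\left(P \right)},-2 \right)} \right)}} = \frac{1}{2}$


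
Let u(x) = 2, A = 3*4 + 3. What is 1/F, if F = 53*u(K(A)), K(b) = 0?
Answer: 1/106 ≈ 0.0094340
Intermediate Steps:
A = 15 (A = 12 + 3 = 15)
F = 106 (F = 53*2 = 106)
1/F = 1/106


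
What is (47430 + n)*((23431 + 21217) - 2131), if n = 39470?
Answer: 3694727300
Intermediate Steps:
(47430 + n)*((23431 + 21217) - 2131) = (47430 + 39470)*((23431 + 21217) - 2131) = 86900*(44648 - 2131) = 86900*42517 = 3694727300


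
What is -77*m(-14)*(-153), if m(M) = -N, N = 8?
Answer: -94248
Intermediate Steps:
m(M) = -8 (m(M) = -1*8 = -8)
-77*m(-14)*(-153) = -77*(-8)*(-153) = 616*(-153) = -94248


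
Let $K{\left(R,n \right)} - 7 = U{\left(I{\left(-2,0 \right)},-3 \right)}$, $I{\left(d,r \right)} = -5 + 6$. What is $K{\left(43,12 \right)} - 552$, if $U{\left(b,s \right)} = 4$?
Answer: $-541$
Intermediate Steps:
$I{\left(d,r \right)} = 1$
$K{\left(R,n \right)} = 11$ ($K{\left(R,n \right)} = 7 + 4 = 11$)
$K{\left(43,12 \right)} - 552 = 11 - 552 = -541$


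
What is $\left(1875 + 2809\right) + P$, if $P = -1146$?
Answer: $3538$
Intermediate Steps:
$\left(1875 + 2809\right) + P = \left(1875 + 2809\right) - 1146 = 4684 - 1146 = 3538$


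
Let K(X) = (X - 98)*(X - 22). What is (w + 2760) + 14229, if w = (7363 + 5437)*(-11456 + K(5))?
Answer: -126383011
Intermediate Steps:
K(X) = (-98 + X)*(-22 + X)
w = -126400000 (w = (7363 + 5437)*(-11456 + (2156 + 5² - 120*5)) = 12800*(-11456 + (2156 + 25 - 600)) = 12800*(-11456 + 1581) = 12800*(-9875) = -126400000)
(w + 2760) + 14229 = (-126400000 + 2760) + 14229 = -126397240 + 14229 = -126383011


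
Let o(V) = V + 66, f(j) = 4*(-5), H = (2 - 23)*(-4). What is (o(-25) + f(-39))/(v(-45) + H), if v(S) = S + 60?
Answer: 7/33 ≈ 0.21212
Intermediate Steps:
H = 84 (H = -21*(-4) = 84)
v(S) = 60 + S
f(j) = -20
o(V) = 66 + V
(o(-25) + f(-39))/(v(-45) + H) = ((66 - 25) - 20)/((60 - 45) + 84) = (41 - 20)/(15 + 84) = 21/99 = 21*(1/99) = 7/33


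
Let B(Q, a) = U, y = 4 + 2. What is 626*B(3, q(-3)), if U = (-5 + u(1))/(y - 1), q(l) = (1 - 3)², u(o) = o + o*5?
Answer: 626/5 ≈ 125.20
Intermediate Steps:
u(o) = 6*o (u(o) = o + 5*o = 6*o)
y = 6
q(l) = 4 (q(l) = (-2)² = 4)
U = ⅕ (U = (-5 + 6*1)/(6 - 1) = (-5 + 6)/5 = 1*(⅕) = ⅕ ≈ 0.20000)
B(Q, a) = ⅕
626*B(3, q(-3)) = 626*(⅕) = 626/5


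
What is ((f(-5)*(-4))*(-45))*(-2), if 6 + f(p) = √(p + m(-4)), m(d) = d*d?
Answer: 2160 - 360*√11 ≈ 966.01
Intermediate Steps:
m(d) = d²
f(p) = -6 + √(16 + p) (f(p) = -6 + √(p + (-4)²) = -6 + √(p + 16) = -6 + √(16 + p))
((f(-5)*(-4))*(-45))*(-2) = (((-6 + √(16 - 5))*(-4))*(-45))*(-2) = (((-6 + √11)*(-4))*(-45))*(-2) = ((24 - 4*√11)*(-45))*(-2) = (-1080 + 180*√11)*(-2) = 2160 - 360*√11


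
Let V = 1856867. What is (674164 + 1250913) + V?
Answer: 3781944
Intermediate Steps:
(674164 + 1250913) + V = (674164 + 1250913) + 1856867 = 1925077 + 1856867 = 3781944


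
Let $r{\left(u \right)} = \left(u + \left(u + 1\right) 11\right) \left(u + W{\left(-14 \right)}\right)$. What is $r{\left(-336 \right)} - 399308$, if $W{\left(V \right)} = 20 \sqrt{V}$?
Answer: $951748 - 80420 i \sqrt{14} \approx 9.5175 \cdot 10^{5} - 3.009 \cdot 10^{5} i$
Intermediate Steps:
$r{\left(u \right)} = \left(11 + 12 u\right) \left(u + 20 i \sqrt{14}\right)$ ($r{\left(u \right)} = \left(u + \left(u + 1\right) 11\right) \left(u + 20 \sqrt{-14}\right) = \left(u + \left(1 + u\right) 11\right) \left(u + 20 i \sqrt{14}\right) = \left(u + \left(11 + 11 u\right)\right) \left(u + 20 i \sqrt{14}\right) = \left(11 + 12 u\right) \left(u + 20 i \sqrt{14}\right)$)
$r{\left(-336 \right)} - 399308 = \left(11 \left(-336\right) + 12 \left(-336\right)^{2} + 220 i \sqrt{14} + 240 i \left(-336\right) \sqrt{14}\right) - 399308 = \left(-3696 + 12 \cdot 112896 + 220 i \sqrt{14} - 80640 i \sqrt{14}\right) - 399308 = \left(-3696 + 1354752 + 220 i \sqrt{14} - 80640 i \sqrt{14}\right) - 399308 = \left(1351056 - 80420 i \sqrt{14}\right) - 399308 = 951748 - 80420 i \sqrt{14}$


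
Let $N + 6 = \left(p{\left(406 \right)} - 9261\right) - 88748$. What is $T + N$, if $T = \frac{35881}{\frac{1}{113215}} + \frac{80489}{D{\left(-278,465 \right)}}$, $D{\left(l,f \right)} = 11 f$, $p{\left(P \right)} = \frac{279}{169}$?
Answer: $\frac{3511481420318726}{864435} \approx 4.0622 \cdot 10^{9}$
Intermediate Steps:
$p{\left(P \right)} = \frac{279}{169}$ ($p{\left(P \right)} = 279 \cdot \frac{1}{169} = \frac{279}{169}$)
$N = - \frac{16564256}{169}$ ($N = -6 + \left(\left(\frac{279}{169} - 9261\right) - 88748\right) = -6 - \frac{16563242}{169} = - \frac{16564256}{169} \approx -98013.0$)
$T = \frac{20778497908214}{5115}$ ($T = \frac{35881}{\frac{1}{113215}} + \frac{80489}{11 \cdot 465} = 35881 \frac{1}{\frac{1}{113215}} + \frac{80489}{5115} = 35881 \cdot 113215 + 80489 \cdot \frac{1}{5115} = 4062267415 + \frac{80489}{5115} = \frac{20778497908214}{5115} \approx 4.0623 \cdot 10^{9}$)
$T + N = \frac{20778497908214}{5115} - \frac{16564256}{169} = \frac{3511481420318726}{864435}$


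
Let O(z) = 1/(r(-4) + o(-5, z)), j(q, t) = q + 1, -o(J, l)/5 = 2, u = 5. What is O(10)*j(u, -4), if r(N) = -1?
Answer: -6/11 ≈ -0.54545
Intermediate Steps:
o(J, l) = -10 (o(J, l) = -5*2 = -10)
j(q, t) = 1 + q
O(z) = -1/11 (O(z) = 1/(-1 - 10) = 1/(-11) = -1/11)
O(10)*j(u, -4) = -(1 + 5)/11 = -1/11*6 = -6/11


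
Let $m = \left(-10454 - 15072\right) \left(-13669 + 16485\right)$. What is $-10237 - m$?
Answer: $71870979$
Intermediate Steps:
$m = -71881216$ ($m = \left(-25526\right) 2816 = -71881216$)
$-10237 - m = -10237 - -71881216 = -10237 + 71881216 = 71870979$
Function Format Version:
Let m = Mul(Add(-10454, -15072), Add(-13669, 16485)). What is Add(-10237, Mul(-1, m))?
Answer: 71870979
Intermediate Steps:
m = -71881216 (m = Mul(-25526, 2816) = -71881216)
Add(-10237, Mul(-1, m)) = Add(-10237, Mul(-1, -71881216)) = Add(-10237, 71881216) = 71870979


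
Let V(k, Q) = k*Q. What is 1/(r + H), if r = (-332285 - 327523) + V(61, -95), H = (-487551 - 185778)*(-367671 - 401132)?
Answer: 1/517656689584 ≈ 1.9318e-12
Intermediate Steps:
V(k, Q) = Q*k
H = 517657355187 (H = -673329*(-768803) = 517657355187)
r = -665603 (r = (-332285 - 327523) - 95*61 = -659808 - 5795 = -665603)
1/(r + H) = 1/(-665603 + 517657355187) = 1/517656689584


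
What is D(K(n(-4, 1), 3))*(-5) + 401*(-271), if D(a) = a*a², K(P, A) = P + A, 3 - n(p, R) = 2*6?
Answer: -107591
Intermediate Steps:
n(p, R) = -9 (n(p, R) = 3 - 2*6 = 3 - 1*12 = 3 - 12 = -9)
K(P, A) = A + P
D(a) = a³
D(K(n(-4, 1), 3))*(-5) + 401*(-271) = (3 - 9)³*(-5) + 401*(-271) = (-6)³*(-5) - 108671 = -216*(-5) - 108671 = 1080 - 108671 = -107591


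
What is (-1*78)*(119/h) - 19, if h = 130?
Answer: -452/5 ≈ -90.400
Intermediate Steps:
(-1*78)*(119/h) - 19 = (-1*78)*(119/130) - 19 = -9282/130 - 19 = -78*119/130 - 19 = -357/5 - 19 = -452/5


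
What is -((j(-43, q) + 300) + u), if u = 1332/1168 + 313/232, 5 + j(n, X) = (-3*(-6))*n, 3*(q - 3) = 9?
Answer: 8070181/16936 ≈ 476.51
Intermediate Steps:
q = 6 (q = 3 + (1/3)*9 = 3 + 3 = 6)
j(n, X) = -5 + 18*n (j(n, X) = -5 + (-3*(-6))*n = -5 + 18*n)
u = 42163/16936 (u = 1332*(1/1168) + 313*(1/232) = 333/292 + 313/232 = 42163/16936 ≈ 2.4895)
-((j(-43, q) + 300) + u) = -(((-5 + 18*(-43)) + 300) + 42163/16936) = -(((-5 - 774) + 300) + 42163/16936) = -((-779 + 300) + 42163/16936) = -(-479 + 42163/16936) = -1*(-8070181/16936) = 8070181/16936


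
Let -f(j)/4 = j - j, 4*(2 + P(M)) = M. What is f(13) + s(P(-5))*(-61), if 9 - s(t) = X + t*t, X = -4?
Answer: -2379/16 ≈ -148.69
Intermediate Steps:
P(M) = -2 + M/4
s(t) = 13 - t² (s(t) = 9 - (-4 + t*t) = 9 - (-4 + t²) = 9 + (4 - t²) = 13 - t²)
f(j) = 0 (f(j) = -4*(j - j) = -4*0 = 0)
f(13) + s(P(-5))*(-61) = 0 + (13 - (-2 + (¼)*(-5))²)*(-61) = 0 + (13 - (-2 - 5/4)²)*(-61) = 0 + (13 - (-13/4)²)*(-61) = 0 + (13 - 1*169/16)*(-61) = 0 + (13 - 169/16)*(-61) = 0 + (39/16)*(-61) = 0 - 2379/16 = -2379/16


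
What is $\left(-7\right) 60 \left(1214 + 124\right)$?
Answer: $-561960$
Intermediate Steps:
$\left(-7\right) 60 \left(1214 + 124\right) = \left(-420\right) 1338 = -561960$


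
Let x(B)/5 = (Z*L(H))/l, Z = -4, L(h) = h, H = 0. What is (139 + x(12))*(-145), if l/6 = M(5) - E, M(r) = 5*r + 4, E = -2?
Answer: -20155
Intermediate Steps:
M(r) = 4 + 5*r
l = 186 (l = 6*((4 + 5*5) - 1*(-2)) = 6*((4 + 25) + 2) = 6*(29 + 2) = 6*31 = 186)
x(B) = 0 (x(B) = 5*(-4*0/186) = 5*(0*(1/186)) = 5*0 = 0)
(139 + x(12))*(-145) = (139 + 0)*(-145) = 139*(-145) = -20155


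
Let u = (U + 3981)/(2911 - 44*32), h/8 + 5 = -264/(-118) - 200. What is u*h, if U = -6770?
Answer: 266918456/88677 ≈ 3010.0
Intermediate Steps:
h = -95704/59 (h = -40 + 8*(-264/(-118) - 200) = -40 + 8*(-264*(-1/118) - 200) = -40 + 8*(132/59 - 200) = -40 + 8*(-11668/59) = -40 - 93344/59 = -95704/59 ≈ -1622.1)
u = -2789/1503 (u = (-6770 + 3981)/(2911 - 44*32) = -2789/(2911 - 1408) = -2789/1503 ≈ -1.8556)
u*h = -2789/1503*(-95704/59) = 266918456/88677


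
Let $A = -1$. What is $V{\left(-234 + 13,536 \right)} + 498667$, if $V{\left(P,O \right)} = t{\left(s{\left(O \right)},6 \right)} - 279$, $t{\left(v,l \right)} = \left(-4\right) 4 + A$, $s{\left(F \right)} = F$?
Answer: $498371$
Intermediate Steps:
$t{\left(v,l \right)} = -17$ ($t{\left(v,l \right)} = \left(-4\right) 4 - 1 = -16 - 1 = -17$)
$V{\left(P,O \right)} = -296$ ($V{\left(P,O \right)} = -17 - 279 = -296$)
$V{\left(-234 + 13,536 \right)} + 498667 = -296 + 498667 = 498371$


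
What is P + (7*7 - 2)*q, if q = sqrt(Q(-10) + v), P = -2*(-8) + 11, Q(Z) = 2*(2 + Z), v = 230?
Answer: 27 + 47*sqrt(214) ≈ 714.55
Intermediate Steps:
Q(Z) = 4 + 2*Z
P = 27 (P = 16 + 11 = 27)
q = sqrt(214) (q = sqrt((4 + 2*(-10)) + 230) = sqrt((4 - 20) + 230) = sqrt(-16 + 230) = sqrt(214) ≈ 14.629)
P + (7*7 - 2)*q = 27 + (7*7 - 2)*sqrt(214) = 27 + (49 - 2)*sqrt(214) = 27 + 47*sqrt(214)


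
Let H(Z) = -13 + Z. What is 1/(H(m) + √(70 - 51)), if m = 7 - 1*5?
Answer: -11/102 - √19/102 ≈ -0.15058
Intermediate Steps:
m = 2 (m = 7 - 5 = 2)
1/(H(m) + √(70 - 51)) = 1/((-13 + 2) + √(70 - 51)) = 1/(-11 + √19)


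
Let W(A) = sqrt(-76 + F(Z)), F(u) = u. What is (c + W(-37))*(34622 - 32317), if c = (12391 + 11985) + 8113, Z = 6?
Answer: 74887145 + 2305*I*sqrt(70) ≈ 7.4887e+7 + 19285.0*I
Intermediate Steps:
c = 32489 (c = 24376 + 8113 = 32489)
W(A) = I*sqrt(70) (W(A) = sqrt(-76 + 6) = sqrt(-70) = I*sqrt(70))
(c + W(-37))*(34622 - 32317) = (32489 + I*sqrt(70))*(34622 - 32317) = (32489 + I*sqrt(70))*2305 = 74887145 + 2305*I*sqrt(70)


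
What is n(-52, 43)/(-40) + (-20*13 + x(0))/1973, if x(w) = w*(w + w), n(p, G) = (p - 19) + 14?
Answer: 102061/78920 ≈ 1.2932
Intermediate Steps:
n(p, G) = -5 + p (n(p, G) = (-19 + p) + 14 = -5 + p)
x(w) = 2*w² (x(w) = w*(2*w) = 2*w²)
n(-52, 43)/(-40) + (-20*13 + x(0))/1973 = (-5 - 52)/(-40) + (-20*13 + 2*0²)/1973 = -57*(-1/40) + (-260 + 2*0)*(1/1973) = 57/40 + (-260 + 0)*(1/1973) = 57/40 - 260*1/1973 = 57/40 - 260/1973 = 102061/78920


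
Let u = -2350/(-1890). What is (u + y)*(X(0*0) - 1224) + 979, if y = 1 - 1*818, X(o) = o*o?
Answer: 20988767/21 ≈ 9.9947e+5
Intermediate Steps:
u = 235/189 (u = -2350*(-1/1890) = 235/189 ≈ 1.2434)
X(o) = o**2
y = -817 (y = 1 - 818 = -817)
(u + y)*(X(0*0) - 1224) + 979 = (235/189 - 817)*((0*0)**2 - 1224) + 979 = -154178*(0**2 - 1224)/189 + 979 = -154178*(0 - 1224)/189 + 979 = -154178/189*(-1224) + 979 = 20968208/21 + 979 = 20988767/21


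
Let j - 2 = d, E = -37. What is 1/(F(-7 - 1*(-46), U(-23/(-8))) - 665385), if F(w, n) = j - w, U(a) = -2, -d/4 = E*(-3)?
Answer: -1/665866 ≈ -1.5018e-6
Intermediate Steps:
d = -444 (d = -(-148)*(-3) = -4*111 = -444)
j = -442 (j = 2 - 444 = -442)
F(w, n) = -442 - w
1/(F(-7 - 1*(-46), U(-23/(-8))) - 665385) = 1/((-442 - (-7 - 1*(-46))) - 665385) = 1/((-442 - (-7 + 46)) - 665385) = 1/((-442 - 1*39) - 665385) = 1/((-442 - 39) - 665385) = 1/(-481 - 665385) = 1/(-665866) = -1/665866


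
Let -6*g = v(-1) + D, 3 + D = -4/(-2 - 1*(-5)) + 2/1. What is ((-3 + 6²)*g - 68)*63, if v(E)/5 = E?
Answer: -1743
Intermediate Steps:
v(E) = 5*E
D = -7/3 (D = -3 + (-4/(-2 - 1*(-5)) + 2/1) = -3 + (-4/(-2 + 5) + 2*1) = -3 + (-4/3 + 2) = -3 + ⅔ = -7/3 ≈ -2.3333)
g = 11/9 (g = -(5*(-1) - 7/3)/6 = -(-5 - 7/3)/6 = -⅙*(-22/3) = 11/9 ≈ 1.2222)
((-3 + 6²)*g - 68)*63 = ((-3 + 6²)*(11/9) - 68)*63 = ((-3 + 36)*(11/9) - 68)*63 = (33*(11/9) - 68)*63 = (121/3 - 68)*63 = -83/3*63 = -1743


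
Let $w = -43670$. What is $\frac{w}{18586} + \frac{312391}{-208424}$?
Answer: $- \frac{7453987603}{1936884232} \approx -3.8484$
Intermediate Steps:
$\frac{w}{18586} + \frac{312391}{-208424} = - \frac{43670}{18586} + \frac{312391}{-208424} = \left(-43670\right) \frac{1}{18586} + 312391 \left(- \frac{1}{208424}\right) = - \frac{21835}{9293} - \frac{312391}{208424} = - \frac{7453987603}{1936884232}$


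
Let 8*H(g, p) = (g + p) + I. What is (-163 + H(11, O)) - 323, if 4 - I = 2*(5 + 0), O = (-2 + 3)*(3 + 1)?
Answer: -3879/8 ≈ -484.88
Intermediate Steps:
O = 4 (O = 1*4 = 4)
I = -6 (I = 4 - 2*(5 + 0) = 4 - 2*5 = 4 - 1*10 = 4 - 10 = -6)
H(g, p) = -¾ + g/8 + p/8 (H(g, p) = ((g + p) - 6)/8 = (-6 + g + p)/8 = -¾ + g/8 + p/8)
(-163 + H(11, O)) - 323 = (-163 + (-¾ + (⅛)*11 + (⅛)*4)) - 323 = (-163 + (-¾ + 11/8 + ½)) - 323 = (-163 + 9/8) - 323 = -1295/8 - 323 = -3879/8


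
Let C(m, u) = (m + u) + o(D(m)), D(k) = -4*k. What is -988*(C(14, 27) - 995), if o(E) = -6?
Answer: 948480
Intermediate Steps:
C(m, u) = -6 + m + u (C(m, u) = (m + u) - 6 = -6 + m + u)
-988*(C(14, 27) - 995) = -988*((-6 + 14 + 27) - 995) = -988*(35 - 995) = -988*(-960) = 948480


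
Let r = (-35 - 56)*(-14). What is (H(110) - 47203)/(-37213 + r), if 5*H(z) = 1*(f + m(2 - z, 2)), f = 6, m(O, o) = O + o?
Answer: 47223/35939 ≈ 1.3140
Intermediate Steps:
r = 1274 (r = -91*(-14) = 1274)
H(z) = 2 - z/5 (H(z) = (1*(6 + ((2 - z) + 2)))/5 = (1*(6 + (4 - z)))/5 = (1*(10 - z))/5 = (10 - z)/5 = 2 - z/5)
(H(110) - 47203)/(-37213 + r) = ((2 - ⅕*110) - 47203)/(-37213 + 1274) = ((2 - 22) - 47203)/(-35939) = (-20 - 47203)*(-1/35939) = -47223*(-1/35939) = 47223/35939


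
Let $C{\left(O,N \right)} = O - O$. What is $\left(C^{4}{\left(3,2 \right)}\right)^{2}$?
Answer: $0$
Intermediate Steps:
$C{\left(O,N \right)} = 0$
$\left(C^{4}{\left(3,2 \right)}\right)^{2} = \left(0^{4}\right)^{2} = 0^{2} = 0$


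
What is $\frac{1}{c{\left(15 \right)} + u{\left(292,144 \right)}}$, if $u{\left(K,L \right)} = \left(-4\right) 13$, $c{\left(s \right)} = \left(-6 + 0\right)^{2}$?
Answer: $- \frac{1}{16} \approx -0.0625$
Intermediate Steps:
$c{\left(s \right)} = 36$ ($c{\left(s \right)} = \left(-6\right)^{2} = 36$)
$u{\left(K,L \right)} = -52$
$\frac{1}{c{\left(15 \right)} + u{\left(292,144 \right)}} = \frac{1}{36 - 52} = \frac{1}{-16} = - \frac{1}{16}$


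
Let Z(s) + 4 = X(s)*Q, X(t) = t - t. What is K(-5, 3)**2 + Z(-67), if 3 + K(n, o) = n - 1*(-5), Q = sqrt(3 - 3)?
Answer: 5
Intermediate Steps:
X(t) = 0
Q = 0 (Q = sqrt(0) = 0)
K(n, o) = 2 + n (K(n, o) = -3 + (n - 1*(-5)) = -3 + (n + 5) = -3 + (5 + n) = 2 + n)
Z(s) = -4 (Z(s) = -4 + 0*0 = -4 + 0 = -4)
K(-5, 3)**2 + Z(-67) = (2 - 5)**2 - 4 = (-3)**2 - 4 = 9 - 4 = 5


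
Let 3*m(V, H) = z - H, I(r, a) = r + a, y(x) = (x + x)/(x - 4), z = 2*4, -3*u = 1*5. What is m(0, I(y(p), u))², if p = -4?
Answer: 676/81 ≈ 8.3457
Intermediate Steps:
u = -5/3 ≈ -1.6667
z = 8
y(x) = 2*x/(-4 + x) (y(x) = (2*x)/(-4 + x) = 2*x/(-4 + x))
I(r, a) = a + r
m(V, H) = 8/3 - H/3 (m(V, H) = (8 - H)/3 = 8/3 - H/3)
m(0, I(y(p), u))² = (8/3 - (-5/3 + 2*(-4)/(-4 - 4))/3)² = (8/3 - (-5/3 + 2*(-4)/(-8))/3)² = (8/3 - (-5/3 + 2*(-4)*(-⅛))/3)² = (8/3 - (-5/3 + 1)/3)² = (8/3 - ⅓*(-⅔))² = (8/3 + 2/9)² = (26/9)² = 676/81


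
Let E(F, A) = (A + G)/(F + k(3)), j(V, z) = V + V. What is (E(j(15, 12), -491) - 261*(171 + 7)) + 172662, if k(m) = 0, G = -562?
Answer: 1261689/10 ≈ 1.2617e+5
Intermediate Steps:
j(V, z) = 2*V
E(F, A) = (-562 + A)/F (E(F, A) = (A - 562)/(F + 0) = (-562 + A)/F)
(E(j(15, 12), -491) - 261*(171 + 7)) + 172662 = ((-562 - 491)/((2*15)) - 261*(171 + 7)) + 172662 = (-1053/30 - 261*178) + 172662 = ((1/30)*(-1053) - 46458) + 172662 = (-351/10 - 46458) + 172662 = -464931/10 + 172662 = 1261689/10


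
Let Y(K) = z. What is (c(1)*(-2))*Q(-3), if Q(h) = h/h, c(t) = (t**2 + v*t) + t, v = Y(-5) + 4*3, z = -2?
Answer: -24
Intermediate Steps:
Y(K) = -2
v = 10 (v = -2 + 4*3 = -2 + 12 = 10)
c(t) = t**2 + 11*t (c(t) = (t**2 + 10*t) + t = t**2 + 11*t)
Q(h) = 1
(c(1)*(-2))*Q(-3) = ((1*(11 + 1))*(-2))*1 = ((1*12)*(-2))*1 = (12*(-2))*1 = -24*1 = -24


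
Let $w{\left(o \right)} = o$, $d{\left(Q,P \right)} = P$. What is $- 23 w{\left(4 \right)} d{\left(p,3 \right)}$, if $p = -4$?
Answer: $-276$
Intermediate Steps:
$- 23 w{\left(4 \right)} d{\left(p,3 \right)} = \left(-23\right) 4 \cdot 3 = \left(-92\right) 3 = -276$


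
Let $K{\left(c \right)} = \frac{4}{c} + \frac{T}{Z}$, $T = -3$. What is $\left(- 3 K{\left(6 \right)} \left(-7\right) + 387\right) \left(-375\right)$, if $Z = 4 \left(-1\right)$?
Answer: $- \frac{625125}{4} \approx -1.5628 \cdot 10^{5}$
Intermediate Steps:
$Z = -4$
$K{\left(c \right)} = \frac{3}{4} + \frac{4}{c}$ ($K{\left(c \right)} = \frac{4}{c} - \frac{3}{-4} = \frac{4}{c} - - \frac{3}{4} = \frac{4}{c} + \frac{3}{4} = \frac{3}{4} + \frac{4}{c}$)
$\left(- 3 K{\left(6 \right)} \left(-7\right) + 387\right) \left(-375\right) = \left(- 3 \left(\frac{3}{4} + \frac{4}{6}\right) \left(-7\right) + 387\right) \left(-375\right) = \left(- 3 \left(\frac{3}{4} + 4 \cdot \frac{1}{6}\right) \left(-7\right) + 387\right) \left(-375\right) = \left(- 3 \left(\frac{3}{4} + \frac{2}{3}\right) \left(-7\right) + 387\right) \left(-375\right) = \left(\left(-3\right) \frac{17}{12} \left(-7\right) + 387\right) \left(-375\right) = \left(\left(- \frac{17}{4}\right) \left(-7\right) + 387\right) \left(-375\right) = \left(\frac{119}{4} + 387\right) \left(-375\right) = \frac{1667}{4} \left(-375\right) = - \frac{625125}{4}$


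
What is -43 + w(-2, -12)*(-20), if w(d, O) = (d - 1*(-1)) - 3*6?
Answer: 337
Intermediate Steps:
w(d, O) = -17 + d (w(d, O) = (d + 1) - 18 = (1 + d) - 18 = -17 + d)
-43 + w(-2, -12)*(-20) = -43 + (-17 - 2)*(-20) = -43 - 19*(-20) = -43 + 380 = 337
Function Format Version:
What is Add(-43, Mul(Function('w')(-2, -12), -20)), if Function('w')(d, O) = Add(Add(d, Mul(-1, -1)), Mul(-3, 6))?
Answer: 337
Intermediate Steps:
Function('w')(d, O) = Add(-17, d) (Function('w')(d, O) = Add(Add(d, 1), -18) = Add(Add(1, d), -18) = Add(-17, d))
Add(-43, Mul(Function('w')(-2, -12), -20)) = Add(-43, Mul(Add(-17, -2), -20)) = Add(-43, Mul(-19, -20)) = Add(-43, 380) = 337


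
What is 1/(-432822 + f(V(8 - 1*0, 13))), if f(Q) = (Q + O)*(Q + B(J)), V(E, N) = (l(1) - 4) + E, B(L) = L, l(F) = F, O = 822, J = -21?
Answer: -1/446054 ≈ -2.2419e-6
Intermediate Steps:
V(E, N) = -3 + E (V(E, N) = (1 - 4) + E = -3 + E)
f(Q) = (-21 + Q)*(822 + Q) (f(Q) = (Q + 822)*(Q - 21) = (822 + Q)*(-21 + Q) = (-21 + Q)*(822 + Q))
1/(-432822 + f(V(8 - 1*0, 13))) = 1/(-432822 + (-17262 + (-3 + (8 - 1*0))**2 + 801*(-3 + (8 - 1*0)))) = 1/(-432822 + (-17262 + (-3 + (8 + 0))**2 + 801*(-3 + (8 + 0)))) = 1/(-432822 + (-17262 + (-3 + 8)**2 + 801*(-3 + 8))) = 1/(-432822 + (-17262 + 5**2 + 801*5)) = 1/(-432822 + (-17262 + 25 + 4005)) = 1/(-432822 - 13232) = 1/(-446054) = -1/446054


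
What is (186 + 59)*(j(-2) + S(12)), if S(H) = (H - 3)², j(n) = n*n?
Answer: 20825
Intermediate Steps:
j(n) = n²
S(H) = (-3 + H)²
(186 + 59)*(j(-2) + S(12)) = (186 + 59)*((-2)² + (-3 + 12)²) = 245*(4 + 9²) = 245*(4 + 81) = 245*85 = 20825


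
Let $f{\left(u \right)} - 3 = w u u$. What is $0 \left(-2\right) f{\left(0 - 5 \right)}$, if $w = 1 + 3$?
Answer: $0$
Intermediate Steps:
$w = 4$
$f{\left(u \right)} = 3 + 4 u^{2}$ ($f{\left(u \right)} = 3 + 4 u u = 3 + 4 u^{2}$)
$0 \left(-2\right) f{\left(0 - 5 \right)} = 0 \left(-2\right) \left(3 + 4 \left(0 - 5\right)^{2}\right) = 0 \left(3 + 4 \left(-5\right)^{2}\right) = 0 \left(3 + 4 \cdot 25\right) = 0 \left(3 + 100\right) = 0 \cdot 103 = 0$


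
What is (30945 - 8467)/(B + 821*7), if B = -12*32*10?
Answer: 22478/1907 ≈ 11.787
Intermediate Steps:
B = -3840 (B = -384*10 = -3840)
(30945 - 8467)/(B + 821*7) = (30945 - 8467)/(-3840 + 821*7) = 22478/(-3840 + 5747) = 22478/1907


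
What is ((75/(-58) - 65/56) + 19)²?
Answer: 722050641/2637376 ≈ 273.78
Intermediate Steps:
((75/(-58) - 65/56) + 19)² = ((75*(-1/58) - 65*1/56) + 19)² = ((-75/58 - 65/56) + 19)² = (-3985/1624 + 19)² = (26871/1624)² = 722050641/2637376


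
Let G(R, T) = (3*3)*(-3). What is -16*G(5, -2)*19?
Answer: 8208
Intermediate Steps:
G(R, T) = -27 (G(R, T) = 9*(-3) = -27)
-16*G(5, -2)*19 = -16*(-27)*19 = 432*19 = 8208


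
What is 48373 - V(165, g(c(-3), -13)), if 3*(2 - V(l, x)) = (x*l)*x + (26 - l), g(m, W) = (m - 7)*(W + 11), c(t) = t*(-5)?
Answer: 187214/3 ≈ 62405.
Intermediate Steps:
c(t) = -5*t
g(m, W) = (-7 + m)*(11 + W)
V(l, x) = -20/3 + l/3 - l*x²/3 (V(l, x) = 2 - ((x*l)*x + (26 - l))/3 = 2 - ((l*x)*x + (26 - l))/3 = 2 - (l*x² + (26 - l))/3 = 2 - (26 - l + l*x²)/3 = 2 + (-26/3 + l/3 - l*x²/3) = -20/3 + l/3 - l*x²/3)
48373 - V(165, g(c(-3), -13)) = 48373 - (-20/3 + (⅓)*165 - ⅓*165*(-77 - 7*(-13) + 11*(-5*(-3)) - (-65)*(-3))²) = 48373 - (-20/3 + 55 - ⅓*165*(-77 + 91 + 11*15 - 13*15)²) = 48373 - (-20/3 + 55 - ⅓*165*(-77 + 91 + 165 - 195)²) = 48373 - (-20/3 + 55 - ⅓*165*(-16)²) = 48373 - (-20/3 + 55 - ⅓*165*256) = 48373 - (-20/3 + 55 - 14080) = 48373 - 1*(-42095/3) = 48373 + 42095/3 = 187214/3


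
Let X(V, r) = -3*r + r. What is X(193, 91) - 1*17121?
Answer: -17303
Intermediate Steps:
X(V, r) = -2*r
X(193, 91) - 1*17121 = -2*91 - 1*17121 = -182 - 17121 = -17303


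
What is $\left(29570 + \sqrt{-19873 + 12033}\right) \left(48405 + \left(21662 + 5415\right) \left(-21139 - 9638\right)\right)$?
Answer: $-24640693537680 - 23332411872 i \sqrt{10} \approx -2.4641 \cdot 10^{13} - 7.3784 \cdot 10^{10} i$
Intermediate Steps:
$\left(29570 + \sqrt{-19873 + 12033}\right) \left(48405 + \left(21662 + 5415\right) \left(-21139 - 9638\right)\right) = \left(29570 + \sqrt{-7840}\right) \left(48405 + 27077 \left(-30777\right)\right) = \left(29570 + 28 i \sqrt{10}\right) \left(48405 - 833348829\right) = \left(29570 + 28 i \sqrt{10}\right) \left(-833300424\right) = -24640693537680 - 23332411872 i \sqrt{10}$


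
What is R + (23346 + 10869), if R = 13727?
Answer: 47942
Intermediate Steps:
R + (23346 + 10869) = 13727 + (23346 + 10869) = 13727 + 34215 = 47942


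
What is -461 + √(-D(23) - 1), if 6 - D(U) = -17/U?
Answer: -461 + I*√4094/23 ≈ -461.0 + 2.7819*I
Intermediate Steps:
D(U) = 6 + 17/U (D(U) = 6 - (-17)/U = 6 + 17/U)
-461 + √(-D(23) - 1) = -461 + √(-(6 + 17/23) - 1) = -461 + √(-1*155/23 - 1) = -461 + √(-155/23 - 1) = -461 + √(-178/23) = -461 + I*√4094/23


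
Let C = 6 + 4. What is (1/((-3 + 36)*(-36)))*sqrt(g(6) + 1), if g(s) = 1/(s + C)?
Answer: -sqrt(17)/4752 ≈ -0.00086766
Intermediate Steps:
C = 10
g(s) = 1/(10 + s) (g(s) = 1/(s + 10) = 1/(10 + s))
(1/((-3 + 36)*(-36)))*sqrt(g(6) + 1) = (1/((-3 + 36)*(-36)))*sqrt(1/(10 + 6) + 1) = (-1/36/33)*sqrt(1/16 + 1) = ((1/33)*(-1/36))*sqrt(1/16 + 1) = -sqrt(17)/4752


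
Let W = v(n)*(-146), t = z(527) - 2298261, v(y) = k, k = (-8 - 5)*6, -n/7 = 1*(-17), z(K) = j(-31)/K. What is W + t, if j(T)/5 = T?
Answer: -38876846/17 ≈ -2.2869e+6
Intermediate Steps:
j(T) = 5*T
z(K) = -155/K (z(K) = (5*(-31))/K = -155/K)
n = 119 (n = -7*(-17) = 119)
k = -78 (k = -13*6 = -78)
v(y) = -78
t = -39070442/17 (t = -155/527 - 2298261 = -155*1/527 - 2298261 = -5/17 - 2298261 = -39070442/17 ≈ -2.2983e+6)
W = 11388 (W = -78*(-146) = 11388)
W + t = 11388 - 39070442/17 = -38876846/17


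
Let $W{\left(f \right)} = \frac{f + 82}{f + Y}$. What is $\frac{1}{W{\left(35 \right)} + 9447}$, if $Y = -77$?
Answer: $\frac{14}{132219} \approx 0.00010588$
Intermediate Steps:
$W{\left(f \right)} = \frac{82 + f}{-77 + f}$ ($W{\left(f \right)} = \frac{f + 82}{f - 77} = \frac{82 + f}{-77 + f}$)
$\frac{1}{W{\left(35 \right)} + 9447} = \frac{1}{\frac{82 + 35}{-77 + 35} + 9447} = \frac{1}{\frac{1}{-42} \cdot 117 + 9447} = \frac{1}{\left(- \frac{1}{42}\right) 117 + 9447} = \frac{1}{- \frac{39}{14} + 9447} = \frac{1}{\frac{132219}{14}} = \frac{14}{132219}$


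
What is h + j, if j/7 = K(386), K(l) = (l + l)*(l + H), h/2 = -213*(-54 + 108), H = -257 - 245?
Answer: -649868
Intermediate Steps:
H = -502
h = -23004 (h = 2*(-213*(-54 + 108)) = 2*(-213*54) = 2*(-11502) = -23004)
K(l) = 2*l*(-502 + l) (K(l) = (l + l)*(l - 502) = (2*l)*(-502 + l) = 2*l*(-502 + l))
j = -626864 (j = 7*(2*386*(-502 + 386)) = 7*(2*386*(-116)) = 7*(-89552) = -626864)
h + j = -23004 - 626864 = -649868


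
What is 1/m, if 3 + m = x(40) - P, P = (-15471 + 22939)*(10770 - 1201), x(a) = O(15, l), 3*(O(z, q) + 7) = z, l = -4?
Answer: -1/71461297 ≈ -1.3994e-8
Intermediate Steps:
O(z, q) = -7 + z/3
x(a) = -2 (x(a) = -7 + (⅓)*15 = -7 + 5 = -2)
P = 71461292 (P = 7468*9569 = 71461292)
m = -71461297 (m = -3 + (-2 - 1*71461292) = -3 + (-2 - 71461292) = -3 - 71461294 = -71461297)
1/m = 1/(-71461297) = -1/71461297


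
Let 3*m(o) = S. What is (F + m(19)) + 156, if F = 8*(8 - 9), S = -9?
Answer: 145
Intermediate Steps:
F = -8 (F = 8*(-1) = -8)
m(o) = -3 (m(o) = (⅓)*(-9) = -3)
(F + m(19)) + 156 = (-8 - 3) + 156 = -11 + 156 = 145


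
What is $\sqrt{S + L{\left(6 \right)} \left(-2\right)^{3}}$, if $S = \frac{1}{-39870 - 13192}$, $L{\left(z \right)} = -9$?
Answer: $\frac{19 \sqrt{561555146}}{53062} \approx 8.4853$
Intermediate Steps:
$S = - \frac{1}{53062}$ ($S = \frac{1}{-53062} = - \frac{1}{53062} \approx -1.8846 \cdot 10^{-5}$)
$\sqrt{S + L{\left(6 \right)} \left(-2\right)^{3}} = \sqrt{- \frac{1}{53062} - 9 \left(-2\right)^{3}} = \sqrt{- \frac{1}{53062} - -72} = \sqrt{- \frac{1}{53062} + 72} = \sqrt{\frac{3820463}{53062}} = \frac{19 \sqrt{561555146}}{53062}$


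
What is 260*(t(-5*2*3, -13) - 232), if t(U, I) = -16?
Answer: -64480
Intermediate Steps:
260*(t(-5*2*3, -13) - 232) = 260*(-16 - 232) = 260*(-248) = -64480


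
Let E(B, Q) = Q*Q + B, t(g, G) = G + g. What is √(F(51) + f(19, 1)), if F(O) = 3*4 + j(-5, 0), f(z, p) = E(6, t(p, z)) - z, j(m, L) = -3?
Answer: 6*√11 ≈ 19.900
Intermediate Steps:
E(B, Q) = B + Q² (E(B, Q) = Q² + B = B + Q²)
f(z, p) = 6 + (p + z)² - z (f(z, p) = (6 + (z + p)²) - z = (6 + (p + z)²) - z = 6 + (p + z)² - z)
F(O) = 9 (F(O) = 3*4 - 3 = 12 - 3 = 9)
√(F(51) + f(19, 1)) = √(9 + (6 + (1 + 19)² - 1*19)) = √(9 + (6 + 20² - 19)) = √(9 + (6 + 400 - 19)) = √(9 + 387) = √396 = 6*√11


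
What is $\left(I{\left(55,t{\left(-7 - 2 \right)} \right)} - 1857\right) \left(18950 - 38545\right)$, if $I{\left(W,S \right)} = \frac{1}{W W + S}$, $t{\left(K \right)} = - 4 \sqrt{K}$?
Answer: $\frac{332977345281760}{9150769} - \frac{235140 i}{9150769} \approx 3.6388 \cdot 10^{7} - 0.025696 i$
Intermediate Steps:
$I{\left(W,S \right)} = \frac{1}{S + W^{2}}$ ($I{\left(W,S \right)} = \frac{1}{W^{2} + S} = \frac{1}{S + W^{2}}$)
$\left(I{\left(55,t{\left(-7 - 2 \right)} \right)} - 1857\right) \left(18950 - 38545\right) = \left(\frac{1}{- 4 \sqrt{-7 - 2} + 55^{2}} - 1857\right) \left(18950 - 38545\right) = \left(\frac{1}{- 4 \sqrt{-9} + 3025} - 1857\right) \left(-19595\right) = \left(\frac{1}{- 4 \cdot 3 i + 3025} - 1857\right) \left(-19595\right) = \left(\frac{1}{- 12 i + 3025} - 1857\right) \left(-19595\right) = \left(\frac{1}{3025 - 12 i} - 1857\right) \left(-19595\right) = \left(\frac{3025 + 12 i}{9150769} - 1857\right) \left(-19595\right) = \left(-1857 + \frac{3025 + 12 i}{9150769}\right) \left(-19595\right) = 36387915 - \frac{19595 \left(3025 + 12 i\right)}{9150769}$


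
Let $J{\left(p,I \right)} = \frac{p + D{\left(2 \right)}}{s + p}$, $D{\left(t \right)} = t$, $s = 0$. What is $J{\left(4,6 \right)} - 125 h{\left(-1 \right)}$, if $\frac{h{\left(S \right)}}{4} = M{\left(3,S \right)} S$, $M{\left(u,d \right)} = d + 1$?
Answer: $\frac{3}{2} \approx 1.5$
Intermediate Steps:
$M{\left(u,d \right)} = 1 + d$
$h{\left(S \right)} = 4 S \left(1 + S\right)$ ($h{\left(S \right)} = 4 \left(1 + S\right) S = 4 S \left(1 + S\right)$)
$J{\left(p,I \right)} = \frac{2 + p}{p}$ ($J{\left(p,I \right)} = \frac{p + 2}{0 + p} = \frac{2 + p}{p}$)
$J{\left(4,6 \right)} - 125 h{\left(-1 \right)} = \frac{2 + 4}{4} - 125 \cdot 4 \left(-1\right) \left(1 - 1\right) = \frac{1}{4} \cdot 6 - 125 \cdot 4 \left(-1\right) 0 = \frac{3}{2} - 0 = \frac{3}{2} + 0 = \frac{3}{2}$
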